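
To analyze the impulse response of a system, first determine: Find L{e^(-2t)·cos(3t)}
First shifting: L{e^(at)f(t)}=F(s-a)
L{cos(3t)}=s/(s² + 9)
Shift: (s + 2)/((s + 2)² + 9)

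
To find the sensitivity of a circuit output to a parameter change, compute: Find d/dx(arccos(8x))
d/dx[arccos(u)]=-u'/√(1-u²), u=8x, u'=8

Answer: -8/√(1 - 64x²)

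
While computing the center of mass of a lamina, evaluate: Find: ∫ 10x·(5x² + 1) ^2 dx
Let u=5x² + 1, du=10x dx
∫ u^2 du=u^3/3 + C

Answer: (5x² + 1)^3/3 + C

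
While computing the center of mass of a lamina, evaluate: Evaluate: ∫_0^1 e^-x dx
Antiderivative: -e^-x
Evaluate: -(e^-1 - 1)

Answer: (e^-1 - 1)/(-1)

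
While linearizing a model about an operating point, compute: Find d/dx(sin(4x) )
Chain rule: d/dx[sin(u)]=cos(u)·u' where u=4x
u'=4

Answer: 4·cos(4x)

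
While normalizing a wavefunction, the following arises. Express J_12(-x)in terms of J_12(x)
For integer n: J_n(-x) = (-1)^n J_n(x)
With n = 12: J_12(-x) = (-1)^12 J_12(x) = J_12(x)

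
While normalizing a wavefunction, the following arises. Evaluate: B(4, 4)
B(x,y) = Γ(x)Γ(y)/Γ(x+y) = (x-1)!(y-1)!/(x+y-1)!
B(4,4) = 3!·3!/7! = 1/140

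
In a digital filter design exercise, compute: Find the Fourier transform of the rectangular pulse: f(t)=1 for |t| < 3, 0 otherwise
F(omega)=integral from -3 to 3 of e^(-j * omega * t) dt
=2 * sin(3 * omega)/omega=6 * sinc(3 * omega/pi)

Answer: 2 * sin(3 * omega)/omega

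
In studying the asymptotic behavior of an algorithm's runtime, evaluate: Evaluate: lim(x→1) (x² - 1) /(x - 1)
Factor: (x² - 1)=(x-1)(x+1)
Cancel (x-1): lim(x→1) (x+1)=2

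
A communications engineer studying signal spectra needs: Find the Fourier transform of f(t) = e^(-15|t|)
Using the standard pair: F{e^(-a|t|)}=2a/(a^2 + omega^2)
With a=15: F(omega)=30/(225 + omega^2)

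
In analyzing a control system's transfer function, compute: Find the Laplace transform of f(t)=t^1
L{t^n}=n!/s^(n + 1)
L{t^1}=1!/s^2=1/s^2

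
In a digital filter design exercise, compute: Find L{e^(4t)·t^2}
First shifting: L{e^(at)f(t)} = F(s-a)
L{t^2} = 2/s^3
Shift s → s-4: 2/(s-4)^3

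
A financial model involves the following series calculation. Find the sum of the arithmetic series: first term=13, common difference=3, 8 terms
Last term: a_n=13+(8-1)·3=34
Sum=n(a_1+a_n)/2=8(13+34)/2=188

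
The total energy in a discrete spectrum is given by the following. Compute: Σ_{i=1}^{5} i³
Using formula: Σ i^3 = [n(n + 1)/2]² = [5·6/2]² = 225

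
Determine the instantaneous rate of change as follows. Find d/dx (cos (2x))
Chain rule: d/dx[cos(u)]=-sin(u)·u' where u=2x
u'=2

Answer: -2·sin(2x)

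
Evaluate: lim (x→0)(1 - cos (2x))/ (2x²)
Using 1-cos(u) ≈ u²/2 for small u:
(1-cos(2x)) ≈ (2x)²/2 = 4x²/2
So limit = 4/(2·2) = 1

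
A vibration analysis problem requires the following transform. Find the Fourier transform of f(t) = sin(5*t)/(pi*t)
sin(W*t)/(pi*t)=(W/pi)*sinc(W*t/pi) is the impulse response of the ideal low-pass filter with cutoff W (here W=5).
Its Fourier transform is a rectangular function:
F(omega)=1 for |omega| < 5, 0 otherwise

Answer: rect(omega/10) [i.e., 1 for |omega| < 5, 0 otherwise]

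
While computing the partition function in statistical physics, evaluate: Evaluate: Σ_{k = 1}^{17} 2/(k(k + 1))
Partial fractions: 2/(k(k+1)) = 2/k - 2/(k+1)
Telescoping sum: 2(1-1/18) = 2·17/18

Answer: 17/9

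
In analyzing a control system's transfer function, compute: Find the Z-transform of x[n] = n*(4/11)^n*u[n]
Using the property Z{n*a^n*u[n]}=az/(z-a)^2
With a=4/11: X(z)=(4/11)z/(z - 4/11)^2, |z| > 4/11

Answer: (4/11)z/(z - 4/11)^2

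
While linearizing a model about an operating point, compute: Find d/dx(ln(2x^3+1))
Chain rule: d/dx[ln(u)] = u'/u where u = 2x^3+1
u' = 6x^2

Answer: (6x^2)/(2x^3+1)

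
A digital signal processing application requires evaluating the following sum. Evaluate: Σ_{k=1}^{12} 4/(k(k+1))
Partial fractions: 4/(k(k+1)) = 4/k - 4/(k+1)
Telescoping sum: 4(1-1/13) = 4·12/13

Answer: 48/13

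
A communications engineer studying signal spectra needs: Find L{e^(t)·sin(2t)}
First shifting: L{e^(at)f(t)}=F(s-a)
L{sin(2t)}=2/(s²+4)
Shift: 2/((s-1)²+4)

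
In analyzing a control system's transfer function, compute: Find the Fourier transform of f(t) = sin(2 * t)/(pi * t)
sin(W*t)/(pi*t) = (W/pi)*sinc(W*t/pi) is the impulse response of the ideal low-pass filter with cutoff W (here W = 2).
Its Fourier transform is a rectangular function:
F(omega) = 1 for |omega| < 2, 0 otherwise

Answer: rect(omega/4) [i.e., 1 for |omega| < 2, 0 otherwise]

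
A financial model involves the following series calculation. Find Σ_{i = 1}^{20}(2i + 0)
=2·Σ i + 0·20=2·210 + 0=420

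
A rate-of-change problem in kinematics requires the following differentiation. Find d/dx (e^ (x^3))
Chain rule: d/dx[e^u]=e^u · u' where u=x^3
u'=3x^2

Answer: 3x^2·e^(x^3)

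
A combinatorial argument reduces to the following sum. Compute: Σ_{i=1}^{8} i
Using formula: Σ i^1=n(n + 1)/2=8·9/2=36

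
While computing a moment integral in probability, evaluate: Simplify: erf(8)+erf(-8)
erf is odd: erf(-8)=-erf(8)
erf(8)+erf(-8)=erf(8) - erf(8)=0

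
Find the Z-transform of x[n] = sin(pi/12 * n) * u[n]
Z{sin(w0*n)*u[n]}=z*sin(w0)/(z^2 - 2z*cos(w0) + 1)
With w0=pi/12: X(z)=z*sin(pi/12)/(z^2 - 2z*cos(pi/12) + 1)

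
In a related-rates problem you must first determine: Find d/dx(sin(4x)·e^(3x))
Product rule: (fg)' = f'g + fg'
f = sin(4x), f' = 4·cos(4x)
g = e^(3x), g' = 3·e^(3x)

Answer: 4·cos(4x)·e^(3x) + 3·sin(4x)·e^(3x)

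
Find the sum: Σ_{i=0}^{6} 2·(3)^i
Geometric series: S = a(1 - r^n)/(1 - r)
a = 2, r = 3, n = 7
S = 2(1-2187)/-2 = 2186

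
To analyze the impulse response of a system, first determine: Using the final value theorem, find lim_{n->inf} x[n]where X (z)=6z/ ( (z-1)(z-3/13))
Final value theorem: lim x[n]=lim_{z->1} (z-1) * X(z)
(z-1) * X(z)=6z/(z-3/13)
As z->1: 6/(1 - 3/13)=6/(10/13)=39/5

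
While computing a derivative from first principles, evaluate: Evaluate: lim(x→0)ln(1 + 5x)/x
L'Hôpital (0/0): lim 5/(1+5x) / 1=5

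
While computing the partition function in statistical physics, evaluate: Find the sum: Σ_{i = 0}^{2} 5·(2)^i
Geometric series: S=a(1 - r^n)/(1 - r)
a=5, r=2, n=3
S=5(1 - 8)/-1=35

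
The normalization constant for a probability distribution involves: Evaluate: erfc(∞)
erfc(x) = 1 - erf(x); erfc(∞) = 1 - erf(∞) = 1 - 1 = 0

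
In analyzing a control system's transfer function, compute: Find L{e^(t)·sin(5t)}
First shifting: L{e^(at)f(t)}=F(s-a)
L{sin(5t)}=5/(s² + 25)
Shift: 5/((s-1)² + 25)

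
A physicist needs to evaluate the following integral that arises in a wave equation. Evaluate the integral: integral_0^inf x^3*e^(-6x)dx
This is a Gamma integral. Substitute u = 6x (du = 6 dx):
integral_0^inf x^3 * e^(-6x) dx = (1/6^4) integral_0^inf u^3 * e^(-u) du
= Gamma(4)/6^4 = 3!/6^4 = 6/1296

Answer: 1/216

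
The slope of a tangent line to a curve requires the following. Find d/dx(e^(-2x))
Chain rule: d/dx[e^u]=e^u · u' where u=-2x
u'=-2

Answer: -2·e^(-2x)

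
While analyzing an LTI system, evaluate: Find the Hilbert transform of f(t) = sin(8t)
The Hilbert transform shifts each frequency component by -pi/2.
H{sin(wt)} = -cos(wt)
With w = 8: H{sin(8t)} = -cos(8t)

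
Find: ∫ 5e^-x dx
Since d/dx[e^-x]=- e^-x, we get -5e^-x+C

Answer: -5e^-x+C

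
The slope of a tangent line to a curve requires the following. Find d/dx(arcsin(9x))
d/dx[arcsin(u)]=u'/√(1-u²), u=9x, u'=9

Answer: 9/√(1-81x²)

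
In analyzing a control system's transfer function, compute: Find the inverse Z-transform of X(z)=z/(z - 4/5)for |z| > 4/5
Standard pair: z/(z-a) <-> a^n * u[n] for causal signals
With a=4/5: x[n]=(4/5)^n * u[n]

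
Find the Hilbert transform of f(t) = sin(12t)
The Hilbert transform shifts each frequency component by -pi/2.
H{sin(wt)}=-cos(wt)
With w=12: H{sin(12t)}=-cos(12t)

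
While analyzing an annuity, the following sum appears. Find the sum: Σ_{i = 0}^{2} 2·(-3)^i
Geometric series: S = a(1 - r^n)/(1 - r)
a = 2, r = -3, n = 3
S = 2(1 + 27)/4 = 14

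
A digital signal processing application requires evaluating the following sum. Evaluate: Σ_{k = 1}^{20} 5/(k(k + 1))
Partial fractions: 5/(k(k + 1)) = 5/k - 5/(k + 1)
Telescoping sum: 5(1 - 1/21) = 5·20/21

Answer: 100/21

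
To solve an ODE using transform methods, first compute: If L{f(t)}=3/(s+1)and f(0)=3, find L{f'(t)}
L{f'(t)} = s·F(s) - f(0) = 3s/(s + 1) - 3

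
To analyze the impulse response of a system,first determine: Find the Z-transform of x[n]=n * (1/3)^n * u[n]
Using the property Z{n*a^n*u[n]}=az/(z-a)^2
With a=1/3: X(z)=(1/3)z/(z - 1/3)^2, |z| > 1/3

Answer: (1/3)z/(z - 1/3)^2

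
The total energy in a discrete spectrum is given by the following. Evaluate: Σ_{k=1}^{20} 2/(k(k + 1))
Partial fractions: 2/(k(k + 1)) = 2/k - 2/(k + 1)
Telescoping sum: 2(1 - 1/21) = 2·20/21

Answer: 40/21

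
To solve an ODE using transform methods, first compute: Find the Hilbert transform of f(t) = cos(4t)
The Hilbert transform shifts each frequency component by -pi/2.
H{cos(wt)} = sin(wt)
With w = 4: H{cos(4t)} = sin(4t)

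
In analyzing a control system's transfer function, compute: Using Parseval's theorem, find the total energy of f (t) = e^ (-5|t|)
Parseval's theorem: E = integral |f(t)|^2 dt = (1/2pi) integral |F(omega)|^2 domega
E = integral_{-inf}^{inf} e^(-10|t|) dt = 2 * integral_0^inf e^(-10t) dt = 2/(2 * 5) = 1/5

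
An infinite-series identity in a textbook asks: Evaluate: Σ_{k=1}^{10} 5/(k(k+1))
Partial fractions: 5/(k(k+1)) = 5/k - 5/(k+1)
Telescoping sum: 5(1-1/11) = 5·10/11

Answer: 50/11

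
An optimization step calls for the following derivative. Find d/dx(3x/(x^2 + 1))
Quotient rule: (f/g)' = (f'g - fg')/g²
f = 3x, f' = 3
g = x^2+1, g' = 2x

Answer: (3·(x^2+1)-6x^2)/(x^2+1)²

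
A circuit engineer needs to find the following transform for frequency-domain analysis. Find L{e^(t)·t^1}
First shifting: L{e^(at)f(t)}=F(s-a)
L{t^1}=1/s^2
Shift s → s-1: 1/(s-1)^2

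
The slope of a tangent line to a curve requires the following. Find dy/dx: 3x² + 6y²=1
Differentiate: 6x + 12y·(dy/dx)=0
dy/dx=-6x/(12y)=-(1/2)·(x/y)

Answer: dy/dx=-(1/2)·(x/y)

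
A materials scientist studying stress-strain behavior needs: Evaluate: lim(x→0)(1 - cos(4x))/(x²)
Using 1-cos(u) ≈ u²/2 for small u:
(1-cos(4x)) ≈ (4x)²/2=16x²/2
So limit=16/(2·1)=8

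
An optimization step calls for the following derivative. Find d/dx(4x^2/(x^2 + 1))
Quotient rule: (f/g)' = (f'g - fg')/g²
f = 4x^2, f' = 8x
g = x^2 + 1, g' = 2x

Answer: (8x·(x^2 + 1) - 8x^3)/(x^2 + 1)²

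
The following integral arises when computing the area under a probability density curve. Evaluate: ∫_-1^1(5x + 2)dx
Step 1: Find antiderivative F(x)=(5/2)x^2 + 2x
Step 2: F(1) - F(-1)=9/2 - (1/2)=4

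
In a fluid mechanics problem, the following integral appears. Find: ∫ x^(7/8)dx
Power rule: ∫ x^(7/8) dx=x^(15/8)/(15/8) + C

Answer: (8/15)·x^(15/8) + C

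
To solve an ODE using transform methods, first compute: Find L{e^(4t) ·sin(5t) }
First shifting: L{e^(at)f(t)} = F(s-a)
L{sin(5t)} = 5/(s² + 25)
Shift: 5/((s-4)² + 25)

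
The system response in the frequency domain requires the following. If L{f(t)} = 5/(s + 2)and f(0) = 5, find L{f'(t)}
L{f'(t)}=s·F(s) - f(0)=5s/(s+2)-5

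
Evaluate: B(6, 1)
B(x,y)=Γ(x)Γ(y)/Γ(x + y)=(x-1)!(y-1)!/(x + y-1)!
B(6,1)=5!·0!/6!=1/6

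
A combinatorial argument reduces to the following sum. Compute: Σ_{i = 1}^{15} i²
Using formula: Σ i^2 = n(n+1)(2n+1)/6 = 15·16·31/6 = 1240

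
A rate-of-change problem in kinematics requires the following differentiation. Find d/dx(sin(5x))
Chain rule: d/dx[sin(u)] = cos(u)·u' where u = 5x
u' = 5

Answer: 5·cos(5x)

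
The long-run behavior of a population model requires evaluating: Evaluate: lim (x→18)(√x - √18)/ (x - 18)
Multiply by conjugate (√x + √18)/(√x + √18):
= (x - 18)/((x - 18)(√x + √18)) = 1/(√x + √18)
As x → 18: 1/(2√18)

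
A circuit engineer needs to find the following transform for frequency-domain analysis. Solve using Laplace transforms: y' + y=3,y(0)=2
Take L of both sides: sY(s) - 2 + Y(s) = 3/s
Y(s)(s + 1) = 3/s + 2
Y(s) = 3/(s(s + 1)) + 2/(s + 1)
Partial fractions: 3/(s(s + 1)) = 3/s - 3/(s + 1)
So Y(s) = 3/s - 1/(s + 1)
Inverse transform (L^(-1){1/s} = 1, L^(-1){1/(s + 1)} = e^(-t)):

Answer: y(t) = 3 - e^(-t)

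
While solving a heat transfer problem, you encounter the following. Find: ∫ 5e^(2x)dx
Since d/dx[e^(2x)] = 2e^(2x), we get 5/2 e^(2x) + C

Answer: (5/2)e^(2x) + C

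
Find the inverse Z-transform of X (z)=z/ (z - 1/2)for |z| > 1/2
Standard pair: z/(z-a) <-> a^n*u[n] for causal signals
With a=1/2: x[n]=(1/2)^n*u[n]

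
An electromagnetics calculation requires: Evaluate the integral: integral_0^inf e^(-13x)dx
integral_0^inf e^(-13x) dx=[-1/13 * e^(-13x)]_0^inf
=0 - (-1/13)=1/13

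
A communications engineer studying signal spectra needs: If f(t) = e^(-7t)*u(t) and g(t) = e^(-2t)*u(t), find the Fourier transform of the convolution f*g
By the convolution theorem: F{f*g}=F(omega)*G(omega)
F(omega)=1/(7 + j*omega), G(omega)=1/(2 + j*omega)
F{f*g}=1/((7 + j*omega)(2 + j*omega))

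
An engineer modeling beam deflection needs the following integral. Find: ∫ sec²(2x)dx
Since d/dx[tan(2x)] = 2sec²(2x), integral = tan(2x)/2+C

Answer: (1/2)tan(2x)+C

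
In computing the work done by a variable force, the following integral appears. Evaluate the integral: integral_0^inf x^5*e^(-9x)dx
This is a Gamma integral. Substitute u=9x (du=9 dx):
integral_0^inf x^5*e^(-9x) dx=(1/9^6) integral_0^inf u^5*e^(-u) du
=Gamma(6)/9^6=5!/9^6=120/531441

Answer: 40/177147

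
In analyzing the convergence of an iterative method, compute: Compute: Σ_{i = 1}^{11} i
Using formula: Σ i^1=n(n+1)/2=11·12/2=66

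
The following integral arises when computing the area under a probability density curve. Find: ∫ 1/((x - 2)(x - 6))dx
Partial fractions: 1/((x-2)(x-6)) = A/(x-2)+B/(x-6)
A = -1/4, B = 1/4
∫ [-1/4· 1/(x-2)+1/4· 1/(x-6)] dx
= (1/4)[ln|x-6| - ln|x-2|]+C

Answer: (1/4)·ln|(x-6)/(x-2)|+C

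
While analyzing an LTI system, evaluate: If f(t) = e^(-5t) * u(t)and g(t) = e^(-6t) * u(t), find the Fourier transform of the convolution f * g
By the convolution theorem: F{f * g}=F(omega) * G(omega)
F(omega)=1/(5+j * omega), G(omega)=1/(6+j * omega)
F{f * g}=1/((5+j * omega)(6+j * omega))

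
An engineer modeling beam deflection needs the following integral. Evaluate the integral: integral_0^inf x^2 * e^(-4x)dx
This is a Gamma integral. Substitute u = 4x (du = 4 dx):
integral_0^inf x^2*e^(-4x) dx = (1/4^3) integral_0^inf u^2*e^(-u) du
= Gamma(3)/4^3 = 2!/4^3 = 2/64

Answer: 1/32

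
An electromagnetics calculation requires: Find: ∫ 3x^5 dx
Using power rule: ∫ 3x^5 dx=3/6 x^6+C=(1/2)x^6+C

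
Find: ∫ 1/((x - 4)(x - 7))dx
Partial fractions: 1/((x-4)(x-7)) = A/(x-4) + B/(x-7)
A = -1/3, B = 1/3
∫ [-1/3· 1/(x-4) + 1/3· 1/(x-7)] dx
= (1/3)[ln|x-7| - ln|x-4|] + C

Answer: (1/3)·ln|(x-7)/(x-4)| + C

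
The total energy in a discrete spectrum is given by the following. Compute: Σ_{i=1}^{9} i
Using formula: Σ i^1=n(n+1)/2=9·10/2=45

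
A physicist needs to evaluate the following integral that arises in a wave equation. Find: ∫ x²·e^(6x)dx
Integration by parts twice:
First: u = x², dv = e^(6x) dx => x²e^(6x)/6 - (2/6)∫ xe^(6x) dx
Second (∫ xe^(6x) dx): xe^(6x)/6 - e^(6x)/36
Combining: e^(6x)(x²/6-2x/36+2/216)+C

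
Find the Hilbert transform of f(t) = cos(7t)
The Hilbert transform shifts each frequency component by -pi/2.
H{cos(wt)} = sin(wt)
With w = 7: H{cos(7t)} = sin(7t)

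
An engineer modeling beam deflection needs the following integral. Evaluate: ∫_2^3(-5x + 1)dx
Step 1: Find antiderivative F(x) = (-5/2)x^2 + x
Step 2: F(3) - F(2) = -39/2 - (-8) = -23/2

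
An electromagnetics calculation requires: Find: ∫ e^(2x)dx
Since d/dx[e^(2x)] = 2e^(2x), we get 1/2 e^(2x) + C

Answer: (1/2)e^(2x) + C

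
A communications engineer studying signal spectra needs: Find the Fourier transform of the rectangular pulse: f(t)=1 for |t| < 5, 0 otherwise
F(omega) = integral from -5 to 5 of e^(-j*omega*t) dt
= 2*sin(5*omega)/omega = 10*sinc(5*omega/pi)

Answer: 2*sin(5*omega)/omega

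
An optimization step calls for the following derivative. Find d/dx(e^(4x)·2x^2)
Product rule: (fg)' = f'g+fg'
f = e^(4x), f' = 4·e^(4x)
g = 2x^2, g' = 4x

Answer: 8·e^(4x)·x^2+4·e^(4x)·x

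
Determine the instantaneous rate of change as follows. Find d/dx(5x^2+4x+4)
Power rule: d/dx(ax^n)=n·a·x^(n-1)
Term by term: 10·x+4

Answer: 10x+4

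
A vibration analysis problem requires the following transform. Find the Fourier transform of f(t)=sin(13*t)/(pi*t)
sin(W*t)/(pi*t)=(W/pi)*sinc(W*t/pi) is the impulse response of the ideal low-pass filter with cutoff W (here W=13).
Its Fourier transform is a rectangular function:
F(omega)=1 for |omega| < 13, 0 otherwise

Answer: rect(omega/26) [i.e., 1 for |omega| < 13, 0 otherwise]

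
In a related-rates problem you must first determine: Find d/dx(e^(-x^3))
Chain rule: d/dx[e^u]=e^u · u' where u=-x^3
u'=-3x^2

Answer: -3x^2·e^(-x^3)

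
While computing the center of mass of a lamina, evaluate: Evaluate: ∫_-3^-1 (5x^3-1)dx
Step 1: Find antiderivative F(x)=(5/4)x^4 - x
Step 2: F(-1) - F(-3)=9/4 - (417/4)=-102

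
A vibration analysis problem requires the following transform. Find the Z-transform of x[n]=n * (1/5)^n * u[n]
Using the property Z{n * a^n * u[n]} = az/(z-a)^2
With a = 1/5: X(z) = (1/5)z/(z - 1/5)^2, |z| > 1/5

Answer: (1/5)z/(z - 1/5)^2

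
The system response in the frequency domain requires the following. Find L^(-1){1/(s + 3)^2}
L^(-1){1/(s-a)^n} = t^(n-1)·e^(at)/(n-1)!
Here a = -3, n = 2: t^1·e^(-3t)/1

Answer: t·e^(-3t)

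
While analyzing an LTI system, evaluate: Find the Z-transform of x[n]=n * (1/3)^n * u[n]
Using the property Z{n*a^n*u[n]} = az/(z-a)^2
With a = 1/3: X(z) = (1/3)z/(z - 1/3)^2, |z| > 1/3

Answer: (1/3)z/(z - 1/3)^2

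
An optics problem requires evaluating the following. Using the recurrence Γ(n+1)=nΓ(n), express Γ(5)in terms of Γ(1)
Γ(5)=4Γ(4)=4·3Γ(3)=...=4!·Γ(1)=24·Γ(1)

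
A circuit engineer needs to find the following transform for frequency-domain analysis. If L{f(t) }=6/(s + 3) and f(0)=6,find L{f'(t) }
L{f'(t)}=s·F(s) - f(0)=6s/(s+3)-6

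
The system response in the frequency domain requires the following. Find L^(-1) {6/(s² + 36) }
L^(-1){w/(s² + w²)} = sin(wt)
Here w = 6

Answer: sin(6t)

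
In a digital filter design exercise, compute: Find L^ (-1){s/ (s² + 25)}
L^(-1){s/(s² + w²)} = cos(wt)
Here w = 5

Answer: cos(5t)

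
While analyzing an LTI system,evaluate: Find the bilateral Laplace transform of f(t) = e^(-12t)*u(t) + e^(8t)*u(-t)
For e^(-12t) * u(t): L=1/(s + 12), Re(s) > -12
For e^(8t) * u(-t): L=-1/(s-8), Re(s) < 8
Combined: F(s)=1/(s + 12) - 1/(s-8), -12 < Re(s) < 8

Answer: 1/(s + 12) - 1/(s-8), ROC: -12 < Re(s) < 8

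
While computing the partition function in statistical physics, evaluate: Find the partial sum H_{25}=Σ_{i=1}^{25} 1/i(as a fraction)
H_25 = 1 + 1/2 + 1/3 + ... + 1/25
= 34052522467/8923714800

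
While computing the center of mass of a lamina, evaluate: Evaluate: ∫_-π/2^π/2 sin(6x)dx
Antiderivative: -cos(6x)/6
Evaluate at bounds: [-cos(6·π/2)/6] - [-cos(6·-π/2)/6]
= (-(-1) + (-1))/6 = 0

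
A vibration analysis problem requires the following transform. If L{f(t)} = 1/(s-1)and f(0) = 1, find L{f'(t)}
L{f'(t)} = s·F(s) - f(0) = s/(s-1) - 1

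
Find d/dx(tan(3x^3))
Chain rule: d/dx[tan(u)] = sec²(u)·u' where u = 3x^3
u' = 9x^2

Answer: 9x^2·sec²(3x^3)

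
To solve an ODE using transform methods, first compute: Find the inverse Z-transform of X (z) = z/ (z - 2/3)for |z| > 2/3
Standard pair: z/(z-a) <-> a^n*u[n] for causal signals
With a = 2/3: x[n] = (2/3)^n*u[n]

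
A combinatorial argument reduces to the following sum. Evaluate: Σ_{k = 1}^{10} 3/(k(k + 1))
Partial fractions: 3/(k(k+1))=3/k - 3/(k+1)
Telescoping sum: 3(1-1/11)=3·10/11

Answer: 30/11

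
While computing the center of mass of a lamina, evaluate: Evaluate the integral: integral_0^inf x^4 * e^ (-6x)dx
This is a Gamma integral. Substitute u = 6x (du = 6 dx):
integral_0^inf x^4 * e^(-6x) dx = (1/6^5) integral_0^inf u^4 * e^(-u) du
= Gamma(5)/6^5 = 4!/6^5 = 24/7776

Answer: 1/324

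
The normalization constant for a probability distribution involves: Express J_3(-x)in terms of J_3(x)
For integer n: J_n(-x) = (-1)^n J_n(x)
With n = 3: J_3(-x) = (-1)^3 J_3(x) = -J_3(x)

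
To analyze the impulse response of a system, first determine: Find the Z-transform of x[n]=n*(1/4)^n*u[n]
Using the property Z{n * a^n * u[n]} = az/(z-a)^2
With a = 1/4: X(z) = (1/4)z/(z - 1/4)^2, |z| > 1/4

Answer: (1/4)z/(z - 1/4)^2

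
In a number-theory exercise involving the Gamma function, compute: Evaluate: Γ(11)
Γ(n)=(n-1)! for positive integers
Γ(11)=10!=3628800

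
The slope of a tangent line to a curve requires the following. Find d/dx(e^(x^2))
Chain rule: d/dx[e^u]=e^u · u' where u=x^2
u'=2x

Answer: 2x·e^(x^2)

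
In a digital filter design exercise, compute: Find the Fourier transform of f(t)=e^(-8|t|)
Using the standard pair: F{e^(-a|t|)}=2a/(a^2 + omega^2)
With a=8: F(omega)=16/(64 + omega^2)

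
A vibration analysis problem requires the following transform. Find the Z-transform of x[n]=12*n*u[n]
Z{n * u[n]} = z/(z-1)^2
By linearity: Z{12 * n * u[n]} = 12z/(z-1)^2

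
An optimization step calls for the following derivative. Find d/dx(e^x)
Chain rule: d/dx[e^u]=e^u · u' where u=x
u'=1

Answer: 1·e^x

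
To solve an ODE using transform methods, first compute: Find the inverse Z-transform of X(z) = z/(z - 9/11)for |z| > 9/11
Standard pair: z/(z-a) <-> a^n*u[n] for causal signals
With a = 9/11: x[n] = (9/11)^n*u[n]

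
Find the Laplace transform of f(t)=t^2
L{t^n}=n!/s^(n+1)
L{t^2}=2!/s^3=2/s^3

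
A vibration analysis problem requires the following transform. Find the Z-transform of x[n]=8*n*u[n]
Z{n * u[n]} = z/(z-1)^2
By linearity: Z{8 * n * u[n]} = 8z/(z-1)^2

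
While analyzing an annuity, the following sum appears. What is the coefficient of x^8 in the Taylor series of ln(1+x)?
ln(1 + x)=Σ (-1)^(n + 1) x^n/n
Coefficient of x^8=(-1)^9/8=-1/8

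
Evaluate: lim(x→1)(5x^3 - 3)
Polynomial is continuous, so substitute x = 1:
5·1^3 - 3 = 2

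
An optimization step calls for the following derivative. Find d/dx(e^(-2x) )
Chain rule: d/dx[e^u] = e^u · u' where u = -2x
u' = -2

Answer: -2·e^(-2x)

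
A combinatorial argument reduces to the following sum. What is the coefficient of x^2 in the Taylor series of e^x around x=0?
Taylor series of e^x = Σ x^n/n!
Coefficient of x^2 = 1/2! = 1/2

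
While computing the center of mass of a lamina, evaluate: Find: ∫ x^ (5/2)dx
Power rule: ∫ x^(5/2) dx = x^(7/2)/(7/2)+C

Answer: (2/7)·x^(7/2)+C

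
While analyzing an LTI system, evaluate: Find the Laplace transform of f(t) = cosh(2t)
L{cosh(at)} = s/(s²-a²)
L{cosh(2t)} = s/(s²-4)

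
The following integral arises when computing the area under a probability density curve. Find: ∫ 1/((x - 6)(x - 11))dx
Partial fractions: 1/((x-6)(x-11)) = A/(x-6) + B/(x-11)
A = -1/5, B = 1/5
∫ [-1/5· 1/(x-6) + 1/5· 1/(x-11)] dx
= (1/5)[ln|x-11| - ln|x-6|] + C

Answer: (1/5)·ln|(x-11)/(x-6)| + C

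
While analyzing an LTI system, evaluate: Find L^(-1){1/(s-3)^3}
L^(-1){1/(s-a)^n} = t^(n-1)·e^(at)/(n-1)!
Here a = 3, n = 3: t^2·e^(3t)/2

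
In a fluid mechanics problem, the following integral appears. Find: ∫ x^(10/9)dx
Power rule: ∫ x^(10/9) dx=x^(19/9)/(19/9)+C

Answer: (9/19)·x^(19/9)+C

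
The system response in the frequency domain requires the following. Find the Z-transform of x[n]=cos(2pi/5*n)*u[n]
Z{cos(w0*n)*u[n]}=z(z - cos(w0))/(z^2 - 2z*cos(w0) + 1)
With w0=2pi/5: X(z)=z(z - cos(2pi/5))/(z^2 - 2z*cos(2pi/5) + 1)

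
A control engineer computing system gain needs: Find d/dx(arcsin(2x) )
d/dx[arcsin(u)]=u'/√(1-u²), u=2x, u'=2

Answer: 2/√(1 - 4x²)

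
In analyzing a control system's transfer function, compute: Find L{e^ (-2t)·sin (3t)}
First shifting: L{e^(at)f(t)}=F(s-a)
L{sin(3t)}=3/(s²+9)
Shift: 3/((s+2)²+9)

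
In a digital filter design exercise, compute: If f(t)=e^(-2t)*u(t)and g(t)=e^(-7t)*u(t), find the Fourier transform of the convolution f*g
By the convolution theorem: F{f*g}=F(omega)*G(omega)
F(omega)=1/(2+j*omega), G(omega)=1/(7+j*omega)
F{f*g}=1/((2+j*omega)(7+j*omega))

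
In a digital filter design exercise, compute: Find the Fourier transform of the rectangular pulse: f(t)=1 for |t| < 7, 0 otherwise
F(omega)=integral from -7 to 7 of e^(-j * omega * t) dt
=2 * sin(7 * omega)/omega=14 * sinc(7 * omega/pi)

Answer: 2 * sin(7 * omega)/omega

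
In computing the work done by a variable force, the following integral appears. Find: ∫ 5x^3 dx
Using power rule: ∫ 5x^3 dx = 5/4 x^4 + C = (5/4)x^4 + C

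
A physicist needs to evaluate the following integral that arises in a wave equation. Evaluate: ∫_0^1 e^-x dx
Antiderivative: -e^-x
Evaluate: -(e^-1 - 1)

Answer: (e^-1 - 1)/(-1)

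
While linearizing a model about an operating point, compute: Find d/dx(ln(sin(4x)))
Chain rule: d/dx[ln(u)] = u'/u where u = sin(4x)
u' = 4cos(4x)

Answer: (4cos(4x))/(sin(4x))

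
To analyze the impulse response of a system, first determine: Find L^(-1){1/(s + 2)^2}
L^(-1){1/(s-a)^n} = t^(n-1)·e^(at)/(n-1)!
Here a = -2, n = 2: t^1·e^(-2t)/1

Answer: t·e^(-2t)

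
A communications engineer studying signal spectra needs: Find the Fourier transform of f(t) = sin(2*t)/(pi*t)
sin(W * t)/(pi * t) = (W/pi) * sinc(W * t/pi) is the impulse response of the ideal low-pass filter with cutoff W (here W = 2).
Its Fourier transform is a rectangular function:
F(omega) = 1 for |omega| < 2, 0 otherwise

Answer: rect(omega/4) [i.e., 1 for |omega| < 2, 0 otherwise]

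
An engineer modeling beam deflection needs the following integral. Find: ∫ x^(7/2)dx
Power rule: ∫ x^(7/2) dx = x^(9/2)/(9/2) + C

Answer: (2/9)·x^(9/2) + C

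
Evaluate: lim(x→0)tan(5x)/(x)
tan(u) ≈ u for small u:
tan(5x)/(x) ≈ 5x/(x) = 5/1

Answer: 5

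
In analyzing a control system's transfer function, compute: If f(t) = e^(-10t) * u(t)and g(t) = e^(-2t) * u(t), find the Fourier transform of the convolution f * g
By the convolution theorem: F{f*g} = F(omega)*G(omega)
F(omega) = 1/(10+j*omega), G(omega) = 1/(2+j*omega)
F{f*g} = 1/((10+j*omega)(2+j*omega))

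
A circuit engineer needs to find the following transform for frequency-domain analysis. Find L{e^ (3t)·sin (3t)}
First shifting: L{e^(at)f(t)}=F(s-a)
L{sin(3t)}=3/(s² + 9)
Shift: 3/((s-3)² + 9)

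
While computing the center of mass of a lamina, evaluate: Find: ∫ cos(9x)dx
Using substitution u = 9x: ∫ cos(u) du/9 = sin(u)/9 + C

Answer: (1/9)sin(9x) + C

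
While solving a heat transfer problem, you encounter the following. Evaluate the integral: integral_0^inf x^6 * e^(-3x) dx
This is a Gamma integral. Substitute u=3x (du=3 dx):
integral_0^inf x^6 * e^(-3x) dx=(1/3^7) integral_0^inf u^6 * e^(-u) du
=Gamma(7)/3^7=6!/3^7=720/2187

Answer: 80/243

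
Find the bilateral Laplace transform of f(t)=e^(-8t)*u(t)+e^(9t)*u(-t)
For e^(-8t) * u(t): L=1/(s + 8), Re(s) > -8
For e^(9t) * u(-t): L=-1/(s-9), Re(s) < 9
Combined: F(s)=1/(s + 8) - 1/(s-9), -8 < Re(s) < 9

Answer: 1/(s + 8) - 1/(s-9), ROC: -8 < Re(s) < 9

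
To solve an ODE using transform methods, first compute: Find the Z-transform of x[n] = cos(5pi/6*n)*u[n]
Z{cos(w0 * n) * u[n]}=z(z - cos(w0))/(z^2-2z * cos(w0)+1)
With w0=5pi/6: X(z)=z(z - cos(5pi/6))/(z^2-2z * cos(5pi/6)+1)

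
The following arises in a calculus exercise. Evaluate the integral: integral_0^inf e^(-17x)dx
integral_0^inf e^(-17x) dx = [-1/17 * e^(-17x)]_0^inf
= 0 - (-1/17) = 1/17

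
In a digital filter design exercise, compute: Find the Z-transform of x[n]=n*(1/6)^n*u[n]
Using the property Z{n * a^n * u[n]}=az/(z-a)^2
With a=1/6: X(z)=(1/6)z/(z - 1/6)^2, |z| > 1/6

Answer: (1/6)z/(z - 1/6)^2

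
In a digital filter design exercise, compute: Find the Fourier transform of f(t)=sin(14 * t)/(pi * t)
sin(W*t)/(pi*t)=(W/pi)*sinc(W*t/pi) is the impulse response of the ideal low-pass filter with cutoff W (here W=14).
Its Fourier transform is a rectangular function:
F(omega)=1 for |omega| < 14, 0 otherwise

Answer: rect(omega/28) [i.e., 1 for |omega| < 14, 0 otherwise]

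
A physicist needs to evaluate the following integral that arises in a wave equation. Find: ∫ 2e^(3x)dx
Since d/dx[e^(3x)]=3e^(3x), we get 2/3 e^(3x) + C

Answer: (2/3)e^(3x) + C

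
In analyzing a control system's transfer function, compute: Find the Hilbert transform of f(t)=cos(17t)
The Hilbert transform shifts each frequency component by -pi/2.
H{cos(wt)} = sin(wt)
With w = 17: H{cos(17t)} = sin(17t)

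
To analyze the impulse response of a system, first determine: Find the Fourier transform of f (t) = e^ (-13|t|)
Using the standard pair: F{e^(-a|t|)}=2a/(a^2+omega^2)
With a=13: F(omega)=26/(169+omega^2)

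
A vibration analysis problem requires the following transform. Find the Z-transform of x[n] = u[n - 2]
Using the time-shift property: Z{u[n-2]}=z^(-2)*z/(z-1)
=z^(-1)/(z-1)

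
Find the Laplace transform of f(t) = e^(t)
L{e^(at)} = 1/(s-a)
L{e^(t)} = 1/(s-1)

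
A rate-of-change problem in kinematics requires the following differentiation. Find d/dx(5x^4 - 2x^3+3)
Power rule: d/dx(ax^n) = n·a·x^(n-1)
Term by term: 20·x^3 - 6·x^2

Answer: 20x^3 - 6x^2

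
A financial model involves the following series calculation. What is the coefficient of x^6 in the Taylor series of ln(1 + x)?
ln(1 + x)=Σ (-1)^(n + 1) x^n/n
Coefficient of x^6=(-1)^7/6=-1/6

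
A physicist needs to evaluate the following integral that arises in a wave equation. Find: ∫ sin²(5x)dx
Using identity sin²(u)=(1 - cos(2u))/2:
∫ (1 - cos(10x))/2 dx=x/2 - sin(10x)/20+C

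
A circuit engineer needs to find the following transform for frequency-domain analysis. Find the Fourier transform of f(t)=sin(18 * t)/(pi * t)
sin(W * t)/(pi * t)=(W/pi) * sinc(W * t/pi) is the impulse response of the ideal low-pass filter with cutoff W (here W=18).
Its Fourier transform is a rectangular function:
F(omega)=1 for |omega| < 18, 0 otherwise

Answer: rect(omega/36) [i.e., 1 for |omega| < 18, 0 otherwise]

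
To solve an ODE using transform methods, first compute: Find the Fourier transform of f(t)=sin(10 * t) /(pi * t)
sin(W*t)/(pi*t) = (W/pi)*sinc(W*t/pi) is the impulse response of the ideal low-pass filter with cutoff W (here W = 10).
Its Fourier transform is a rectangular function:
F(omega) = 1 for |omega| < 10, 0 otherwise

Answer: rect(omega/20) [i.e., 1 for |omega| < 10, 0 otherwise]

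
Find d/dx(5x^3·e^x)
Product rule: (fg)' = f'g+fg'
f = 5x^3, f' = 15x^2
g = e^x, g' = e^x

Answer: 15x^2·e^x+5x^3·e^x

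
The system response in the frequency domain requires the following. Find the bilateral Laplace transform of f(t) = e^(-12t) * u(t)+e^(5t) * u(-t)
For e^(-12t)*u(t): L=1/(s + 12), Re(s) > -12
For e^(5t)*u(-t): L=-1/(s-5), Re(s) < 5
Combined: F(s)=1/(s + 12) - 1/(s-5), -12 < Re(s) < 5

Answer: 1/(s + 12) - 1/(s-5), ROC: -12 < Re(s) < 5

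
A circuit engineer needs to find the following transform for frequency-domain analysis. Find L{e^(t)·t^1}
First shifting: L{e^(at)f(t)} = F(s-a)
L{t^1} = 1/s^2
Shift s → s-1: 1/(s-1)^2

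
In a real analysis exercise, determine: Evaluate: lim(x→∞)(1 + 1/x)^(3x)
Rewrite as [(1 + 1/x)^x]^3.
lim(1 + 1/x)^x=e^1, so limit=(e^1)^3=e^3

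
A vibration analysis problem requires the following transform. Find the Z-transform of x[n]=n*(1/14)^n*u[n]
Using the property Z{n*a^n*u[n]} = az/(z-a)^2
With a = 1/14: X(z) = (1/14)z/(z - 1/14)^2, |z| > 1/14

Answer: (1/14)z/(z - 1/14)^2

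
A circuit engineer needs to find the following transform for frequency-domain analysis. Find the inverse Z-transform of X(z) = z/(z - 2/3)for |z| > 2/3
Standard pair: z/(z-a) <-> a^n * u[n] for causal signals
With a=2/3: x[n]=(2/3)^n * u[n]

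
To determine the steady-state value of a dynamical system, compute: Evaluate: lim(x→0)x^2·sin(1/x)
Squeeze theorem: -|x^2| ≤ x^2·sin(1/x) ≤ |x^2|
Since x^2 → 0 as x → 0, by squeeze theorem the limit is 0

Answer: 0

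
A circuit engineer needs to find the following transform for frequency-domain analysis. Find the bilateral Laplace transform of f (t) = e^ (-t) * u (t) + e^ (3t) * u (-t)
For e^(-t) * u(t): L=1/(s+1), Re(s) > -1
For e^(3t) * u(-t): L=-1/(s-3), Re(s) < 3
Combined: F(s)=1/(s+1)-1/(s-3), -1 < Re(s) < 3

Answer: 1/(s+1)-1/(s-3), ROC: -1 < Re(s) < 3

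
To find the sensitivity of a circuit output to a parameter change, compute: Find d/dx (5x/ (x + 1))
Quotient rule: (f/g)'=(f'g - fg')/g²
f=5x, f'=5
g=x + 1, g'=1

Answer: (5·(x + 1) - 5x)/(x + 1)²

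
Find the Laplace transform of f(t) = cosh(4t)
L{cosh(at)} = s/(s²-a²)
L{cosh(4t)} = s/(s²-16)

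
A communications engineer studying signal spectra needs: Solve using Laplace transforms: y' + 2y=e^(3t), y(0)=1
Take L: sY - 1 + 2Y=1/(s-3)
Y(s + 2)=1/(s-3) + 1
Y=1/((s-3)(s + 2)) + 1/(s + 2)
Partial fractions: 1/((s-3)(s + 2))=(1/5)/(s-3) - (1/5)/(s + 2)
So Y=(1/5)/(s-3) + (4/5)/(s + 2)
Inverse Laplace transform (L^(-1){1/(s-3)}=e^(3t), L^(-1){1/(s + 2)}=e^(-2t)):

Answer: y(t)=(1/5)·e^(3t) + (4/5)·e^(-2t)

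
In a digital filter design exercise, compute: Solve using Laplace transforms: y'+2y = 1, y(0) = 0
Take L of both sides: sY(s) - 0 + 2Y(s) = 1/s
Y(s)(s + 2) = 1/s + 0
Y(s) = 1/(s(s + 2)) + 0/(s + 2)
Partial fractions: 1/(s(s + 2)) = (1/2)/s - (1/2)/(s + 2)
So Y(s) = (1/2)/s - (1/2)/(s + 2)
Inverse transform (L^(-1){1/s} = 1, L^(-1){1/(s + 2)} = e^(-2t)):

Answer: y(t) = 1/2 - (1/2)·e^(-2t)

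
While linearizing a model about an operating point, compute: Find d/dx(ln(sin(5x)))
Chain rule: d/dx[ln(u)] = u'/u where u = sin(5x)
u' = 5cos(5x)

Answer: (5cos(5x))/(sin(5x))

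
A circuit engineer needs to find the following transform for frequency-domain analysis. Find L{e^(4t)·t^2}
First shifting: L{e^(at)f(t)} = F(s-a)
L{t^2} = 2/s^3
Shift s → s-4: 2/(s-4)^3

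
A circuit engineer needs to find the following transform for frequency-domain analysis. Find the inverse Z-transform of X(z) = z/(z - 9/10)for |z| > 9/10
Standard pair: z/(z-a) <-> a^n * u[n] for causal signals
With a=9/10: x[n]=(9/10)^n * u[n]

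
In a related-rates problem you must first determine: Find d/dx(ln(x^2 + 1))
Chain rule: d/dx[ln(u)]=u'/u where u=x^2 + 1
u'=2x

Answer: (2x)/(x^2 + 1)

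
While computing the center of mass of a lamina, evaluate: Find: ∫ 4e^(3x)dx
Since d/dx[e^(3x)] = 3e^(3x), we get 4/3 e^(3x) + C

Answer: (4/3)e^(3x) + C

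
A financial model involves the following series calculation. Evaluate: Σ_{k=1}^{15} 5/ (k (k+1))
Partial fractions: 5/(k(k+1)) = 5/k - 5/(k+1)
Telescoping sum: 5(1-1/16) = 5·15/16

Answer: 75/16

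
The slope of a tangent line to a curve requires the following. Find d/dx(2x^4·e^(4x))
Product rule: (fg)' = f'g+fg'
f = 2x^4, f' = 8x^3
g = e^(4x), g' = 4·e^(4x)

Answer: 8x^3·e^(4x)+8x^4·e^(4x)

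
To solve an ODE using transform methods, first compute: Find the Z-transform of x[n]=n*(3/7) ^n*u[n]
Using the property Z{n*a^n*u[n]}=az/(z-a)^2
With a=3/7: X(z)=(3/7)z/(z - 3/7)^2, |z| > 3/7

Answer: (3/7)z/(z - 3/7)^2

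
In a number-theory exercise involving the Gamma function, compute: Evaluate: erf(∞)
erf(∞) = 1 (the error function converges to 1)

Answer: 1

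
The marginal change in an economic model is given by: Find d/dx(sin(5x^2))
Chain rule: d/dx[sin(u)] = cos(u)·u' where u = 5x^2
u' = 10x

Answer: 10x·cos(5x^2)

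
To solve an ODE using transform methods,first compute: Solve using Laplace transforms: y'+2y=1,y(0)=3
Take L of both sides: sY(s) - 3 + 2Y(s)=1/s
Y(s)(s + 2)=1/s + 3
Y(s)=1/(s(s + 2)) + 3/(s + 2)
Partial fractions: 1/(s(s + 2))=(1/2)/s - (1/2)/(s + 2)
So Y(s)=(1/2)/s + (5/2)/(s + 2)
Inverse transform (L^(-1){1/s}=1, L^(-1){1/(s + 2)}=e^(-2t)):

Answer: y(t)=1/2 + (5/2)·e^(-2t)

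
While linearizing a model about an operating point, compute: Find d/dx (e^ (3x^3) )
Chain rule: d/dx[e^u] = e^u · u' where u = 3x^3
u' = 9x^2

Answer: 9x^2·e^(3x^3)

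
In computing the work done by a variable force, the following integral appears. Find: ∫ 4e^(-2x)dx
Since d/dx[e^(-2x)]=-2e^(-2x), we get -2 e^(-2x) + C

Answer: -2e^(-2x) + C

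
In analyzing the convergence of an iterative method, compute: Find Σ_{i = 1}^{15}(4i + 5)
= 4·Σ i+5·15 = 4·120+75 = 555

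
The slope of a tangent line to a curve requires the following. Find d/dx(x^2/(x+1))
Quotient rule: (f/g)'=(f'g - fg')/g²
f=x^2, f'=2x
g=x+1, g'=1

Answer: (2x·(x+1) - x^2)/(x+1)²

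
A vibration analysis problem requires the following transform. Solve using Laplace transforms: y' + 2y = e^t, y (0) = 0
Take L: sY - 0+2Y = 1/(s-1)
Y(s+2) = 1/(s-1)+0
Y = 1/((s-1)(s+2))+0/(s+2)
Partial fractions: 1/((s-1)(s+2)) = (1/3)/(s-1) - (1/3)/(s+2)
So Y = (1/3)/(s-1) - (1/3)/(s+2)
Inverse Laplace transform (L^(-1){1/(s-1)} = e^t, L^(-1){1/(s+2)} = e^(-2t)):

Answer: y(t) = (1/3)·e^t - (1/3)·e^(-2t)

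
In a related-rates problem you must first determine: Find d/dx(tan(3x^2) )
Chain rule: d/dx[tan(u)] = sec²(u)·u' where u = 3x^2
u' = 6x

Answer: 6x·sec²(3x^2)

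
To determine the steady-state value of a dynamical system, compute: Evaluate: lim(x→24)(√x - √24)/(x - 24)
Multiply by conjugate (√x + √24)/(√x + √24):
=(x - 24)/((x - 24)(√x + √24))=1/(√x + √24)
As x → 24: 1/(2√24)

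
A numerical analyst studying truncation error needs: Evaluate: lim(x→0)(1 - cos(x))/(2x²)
Using 1-cos(u) ≈ u²/2 for small u:
(1-cos(x)) ≈ (x)²/2 = 1x²/2
So limit = 1/(2·2) = 1/4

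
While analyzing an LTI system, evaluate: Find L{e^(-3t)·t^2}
First shifting: L{e^(at)f(t)}=F(s-a)
L{t^2}=2/s^3
Shift s → s + 3: 2/(s + 3)^3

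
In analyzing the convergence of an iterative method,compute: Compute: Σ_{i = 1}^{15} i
Using formula: Σ i^1=n(n + 1)/2=15·16/2=120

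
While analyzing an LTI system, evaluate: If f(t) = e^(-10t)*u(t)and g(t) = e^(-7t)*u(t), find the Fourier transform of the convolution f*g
By the convolution theorem: F{f * g}=F(omega) * G(omega)
F(omega)=1/(10+j * omega), G(omega)=1/(7+j * omega)
F{f * g}=1/((10+j * omega)(7+j * omega))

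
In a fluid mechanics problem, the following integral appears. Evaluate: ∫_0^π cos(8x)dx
Antiderivative: sin(8x)/8
Evaluate at bounds: [sin(8·π)/8] - [sin(8·0)/8]
= ((0) - (0))/8 = 0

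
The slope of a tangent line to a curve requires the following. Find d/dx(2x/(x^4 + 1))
Quotient rule: (f/g)'=(f'g - fg')/g²
f=2x, f'=2
g=x^4 + 1, g'=4x^3

Answer: (2·(x^4 + 1) - 8x^4)/(x^4 + 1)²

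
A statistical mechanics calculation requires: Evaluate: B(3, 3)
B(x,y)=Γ(x)Γ(y)/Γ(x + y)=(x-1)!(y-1)!/(x + y-1)!
B(3,3)=2!·2!/5!=1/30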